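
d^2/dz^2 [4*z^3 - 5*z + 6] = 24*z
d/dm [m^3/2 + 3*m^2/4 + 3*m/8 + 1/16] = 3*m^2/2 + 3*m/2 + 3/8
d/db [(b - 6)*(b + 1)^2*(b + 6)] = 4*b^3 + 6*b^2 - 70*b - 72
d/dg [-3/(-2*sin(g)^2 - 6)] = -6*sin(2*g)/(cos(2*g) - 7)^2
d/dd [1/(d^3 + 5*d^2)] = (-3*d - 10)/(d^3*(d + 5)^2)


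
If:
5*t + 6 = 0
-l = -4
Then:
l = 4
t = -6/5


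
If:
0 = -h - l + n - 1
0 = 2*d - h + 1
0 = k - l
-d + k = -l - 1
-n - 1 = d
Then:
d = -5/7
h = -3/7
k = -6/7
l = -6/7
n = -2/7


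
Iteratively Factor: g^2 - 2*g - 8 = (g + 2)*(g - 4)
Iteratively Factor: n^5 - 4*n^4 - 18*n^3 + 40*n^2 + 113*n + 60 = (n + 1)*(n^4 - 5*n^3 - 13*n^2 + 53*n + 60) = (n + 1)^2*(n^3 - 6*n^2 - 7*n + 60) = (n - 4)*(n + 1)^2*(n^2 - 2*n - 15) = (n - 4)*(n + 1)^2*(n + 3)*(n - 5)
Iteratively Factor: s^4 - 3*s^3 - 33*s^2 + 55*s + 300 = (s - 5)*(s^3 + 2*s^2 - 23*s - 60) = (s - 5)^2*(s^2 + 7*s + 12) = (s - 5)^2*(s + 4)*(s + 3)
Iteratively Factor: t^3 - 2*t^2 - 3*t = (t + 1)*(t^2 - 3*t) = t*(t + 1)*(t - 3)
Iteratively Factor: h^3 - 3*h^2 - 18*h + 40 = (h + 4)*(h^2 - 7*h + 10) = (h - 2)*(h + 4)*(h - 5)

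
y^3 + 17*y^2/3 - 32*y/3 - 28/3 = (y - 2)*(y + 2/3)*(y + 7)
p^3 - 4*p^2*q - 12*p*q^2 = p*(p - 6*q)*(p + 2*q)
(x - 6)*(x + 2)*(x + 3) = x^3 - x^2 - 24*x - 36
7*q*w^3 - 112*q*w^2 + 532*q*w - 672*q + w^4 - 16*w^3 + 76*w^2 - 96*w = (7*q + w)*(w - 8)*(w - 6)*(w - 2)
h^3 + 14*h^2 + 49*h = h*(h + 7)^2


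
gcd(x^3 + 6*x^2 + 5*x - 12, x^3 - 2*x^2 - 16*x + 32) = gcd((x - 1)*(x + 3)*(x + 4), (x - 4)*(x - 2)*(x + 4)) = x + 4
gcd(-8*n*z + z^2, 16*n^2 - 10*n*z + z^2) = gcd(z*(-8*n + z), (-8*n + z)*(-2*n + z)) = -8*n + z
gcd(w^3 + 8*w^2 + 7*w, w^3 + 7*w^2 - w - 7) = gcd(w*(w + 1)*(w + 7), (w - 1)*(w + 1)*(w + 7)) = w^2 + 8*w + 7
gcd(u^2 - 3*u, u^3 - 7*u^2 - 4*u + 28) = 1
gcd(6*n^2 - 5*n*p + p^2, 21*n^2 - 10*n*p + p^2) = -3*n + p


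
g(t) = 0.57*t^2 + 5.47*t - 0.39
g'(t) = 1.14*t + 5.47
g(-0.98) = -5.20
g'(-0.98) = 4.35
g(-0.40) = -2.49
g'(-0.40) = 5.01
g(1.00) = 5.65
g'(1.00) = 6.61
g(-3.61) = -12.71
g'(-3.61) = 1.35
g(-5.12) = -13.45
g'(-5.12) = -0.37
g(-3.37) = -12.35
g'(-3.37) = 1.63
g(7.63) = 74.53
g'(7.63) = 14.17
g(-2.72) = -11.05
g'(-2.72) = 2.37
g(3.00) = 21.15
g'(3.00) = 8.89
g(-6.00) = -12.69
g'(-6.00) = -1.37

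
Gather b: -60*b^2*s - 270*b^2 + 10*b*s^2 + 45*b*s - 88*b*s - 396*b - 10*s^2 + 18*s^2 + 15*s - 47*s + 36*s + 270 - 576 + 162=b^2*(-60*s - 270) + b*(10*s^2 - 43*s - 396) + 8*s^2 + 4*s - 144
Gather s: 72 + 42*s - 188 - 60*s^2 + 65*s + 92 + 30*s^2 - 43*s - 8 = -30*s^2 + 64*s - 32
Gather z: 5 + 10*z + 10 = 10*z + 15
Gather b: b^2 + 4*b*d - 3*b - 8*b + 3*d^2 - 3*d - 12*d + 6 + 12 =b^2 + b*(4*d - 11) + 3*d^2 - 15*d + 18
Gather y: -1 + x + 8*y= x + 8*y - 1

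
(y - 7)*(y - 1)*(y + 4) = y^3 - 4*y^2 - 25*y + 28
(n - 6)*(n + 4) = n^2 - 2*n - 24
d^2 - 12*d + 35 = (d - 7)*(d - 5)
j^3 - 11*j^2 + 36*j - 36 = (j - 6)*(j - 3)*(j - 2)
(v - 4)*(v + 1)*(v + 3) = v^3 - 13*v - 12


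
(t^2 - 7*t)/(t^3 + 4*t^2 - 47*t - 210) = t/(t^2 + 11*t + 30)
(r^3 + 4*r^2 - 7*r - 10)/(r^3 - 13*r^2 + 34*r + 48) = (r^2 + 3*r - 10)/(r^2 - 14*r + 48)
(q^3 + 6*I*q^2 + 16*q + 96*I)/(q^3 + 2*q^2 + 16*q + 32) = (q + 6*I)/(q + 2)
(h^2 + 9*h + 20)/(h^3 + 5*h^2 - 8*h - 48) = (h + 5)/(h^2 + h - 12)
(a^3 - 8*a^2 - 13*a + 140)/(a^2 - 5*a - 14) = (a^2 - a - 20)/(a + 2)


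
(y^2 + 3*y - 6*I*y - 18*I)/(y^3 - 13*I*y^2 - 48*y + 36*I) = (y + 3)/(y^2 - 7*I*y - 6)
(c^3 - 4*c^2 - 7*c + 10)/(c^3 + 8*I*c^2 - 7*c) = (c^3 - 4*c^2 - 7*c + 10)/(c*(c^2 + 8*I*c - 7))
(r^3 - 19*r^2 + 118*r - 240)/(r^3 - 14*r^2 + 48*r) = (r - 5)/r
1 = 1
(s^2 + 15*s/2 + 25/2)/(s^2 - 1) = (2*s^2 + 15*s + 25)/(2*(s^2 - 1))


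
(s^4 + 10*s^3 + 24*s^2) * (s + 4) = s^5 + 14*s^4 + 64*s^3 + 96*s^2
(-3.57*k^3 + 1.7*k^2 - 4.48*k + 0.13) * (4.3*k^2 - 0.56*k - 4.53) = -15.351*k^5 + 9.3092*k^4 - 4.0439*k^3 - 4.6332*k^2 + 20.2216*k - 0.5889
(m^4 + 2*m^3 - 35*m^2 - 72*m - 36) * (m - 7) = m^5 - 5*m^4 - 49*m^3 + 173*m^2 + 468*m + 252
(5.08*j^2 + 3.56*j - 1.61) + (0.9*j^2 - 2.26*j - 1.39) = 5.98*j^2 + 1.3*j - 3.0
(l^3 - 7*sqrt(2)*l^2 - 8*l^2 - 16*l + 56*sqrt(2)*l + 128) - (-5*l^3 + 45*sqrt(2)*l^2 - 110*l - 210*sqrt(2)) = 6*l^3 - 52*sqrt(2)*l^2 - 8*l^2 + 56*sqrt(2)*l + 94*l + 128 + 210*sqrt(2)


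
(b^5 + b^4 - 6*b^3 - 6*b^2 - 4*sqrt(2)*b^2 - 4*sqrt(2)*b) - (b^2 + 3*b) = b^5 + b^4 - 6*b^3 - 7*b^2 - 4*sqrt(2)*b^2 - 4*sqrt(2)*b - 3*b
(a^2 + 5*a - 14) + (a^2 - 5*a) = 2*a^2 - 14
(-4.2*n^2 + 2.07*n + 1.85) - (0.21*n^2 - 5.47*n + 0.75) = -4.41*n^2 + 7.54*n + 1.1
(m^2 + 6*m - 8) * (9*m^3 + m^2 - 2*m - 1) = 9*m^5 + 55*m^4 - 68*m^3 - 21*m^2 + 10*m + 8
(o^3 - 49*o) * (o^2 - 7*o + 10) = o^5 - 7*o^4 - 39*o^3 + 343*o^2 - 490*o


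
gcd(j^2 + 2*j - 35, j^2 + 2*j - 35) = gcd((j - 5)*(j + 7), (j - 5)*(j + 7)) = j^2 + 2*j - 35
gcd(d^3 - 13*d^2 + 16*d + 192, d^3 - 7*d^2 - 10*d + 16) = d - 8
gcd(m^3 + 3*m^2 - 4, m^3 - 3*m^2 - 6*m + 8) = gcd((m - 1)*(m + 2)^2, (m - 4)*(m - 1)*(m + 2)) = m^2 + m - 2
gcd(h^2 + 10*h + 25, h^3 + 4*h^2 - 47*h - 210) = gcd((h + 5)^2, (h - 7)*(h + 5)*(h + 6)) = h + 5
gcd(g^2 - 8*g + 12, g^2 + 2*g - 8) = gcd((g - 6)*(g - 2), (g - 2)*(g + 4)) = g - 2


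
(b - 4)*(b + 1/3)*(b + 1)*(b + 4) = b^4 + 4*b^3/3 - 47*b^2/3 - 64*b/3 - 16/3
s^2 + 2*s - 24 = (s - 4)*(s + 6)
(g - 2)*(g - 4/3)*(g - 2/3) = g^3 - 4*g^2 + 44*g/9 - 16/9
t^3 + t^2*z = t^2*(t + z)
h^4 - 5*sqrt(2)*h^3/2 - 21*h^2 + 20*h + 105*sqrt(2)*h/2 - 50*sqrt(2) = (h - 4)*(h - 1)*(h + 5)*(h - 5*sqrt(2)/2)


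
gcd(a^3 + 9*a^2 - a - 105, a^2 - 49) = a + 7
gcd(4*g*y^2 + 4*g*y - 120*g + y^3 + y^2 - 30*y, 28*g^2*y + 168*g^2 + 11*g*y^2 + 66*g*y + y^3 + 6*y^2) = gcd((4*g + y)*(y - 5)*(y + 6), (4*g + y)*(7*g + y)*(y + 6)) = 4*g*y + 24*g + y^2 + 6*y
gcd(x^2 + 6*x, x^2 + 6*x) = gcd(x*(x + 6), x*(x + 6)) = x^2 + 6*x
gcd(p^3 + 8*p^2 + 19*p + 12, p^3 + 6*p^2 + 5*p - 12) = p^2 + 7*p + 12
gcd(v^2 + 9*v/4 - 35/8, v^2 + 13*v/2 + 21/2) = v + 7/2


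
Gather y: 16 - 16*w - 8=8 - 16*w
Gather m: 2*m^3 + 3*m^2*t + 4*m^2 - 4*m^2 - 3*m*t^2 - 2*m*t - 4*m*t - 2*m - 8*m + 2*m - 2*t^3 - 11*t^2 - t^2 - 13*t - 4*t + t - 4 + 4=2*m^3 + 3*m^2*t + m*(-3*t^2 - 6*t - 8) - 2*t^3 - 12*t^2 - 16*t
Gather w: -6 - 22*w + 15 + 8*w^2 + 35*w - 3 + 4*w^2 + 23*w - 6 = 12*w^2 + 36*w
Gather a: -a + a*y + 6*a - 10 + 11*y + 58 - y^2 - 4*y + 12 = a*(y + 5) - y^2 + 7*y + 60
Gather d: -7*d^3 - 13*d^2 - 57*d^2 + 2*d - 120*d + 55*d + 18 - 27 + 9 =-7*d^3 - 70*d^2 - 63*d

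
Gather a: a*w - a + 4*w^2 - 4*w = a*(w - 1) + 4*w^2 - 4*w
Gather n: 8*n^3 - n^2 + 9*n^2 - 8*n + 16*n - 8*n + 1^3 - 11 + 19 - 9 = 8*n^3 + 8*n^2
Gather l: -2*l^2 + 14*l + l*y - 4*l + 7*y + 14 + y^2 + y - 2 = -2*l^2 + l*(y + 10) + y^2 + 8*y + 12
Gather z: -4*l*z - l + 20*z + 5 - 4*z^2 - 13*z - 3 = -l - 4*z^2 + z*(7 - 4*l) + 2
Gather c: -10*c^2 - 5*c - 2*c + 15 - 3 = -10*c^2 - 7*c + 12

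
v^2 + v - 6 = (v - 2)*(v + 3)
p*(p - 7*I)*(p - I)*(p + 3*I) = p^4 - 5*I*p^3 + 17*p^2 - 21*I*p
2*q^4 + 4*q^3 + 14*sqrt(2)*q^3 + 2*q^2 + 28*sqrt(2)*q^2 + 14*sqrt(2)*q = q*(q + 7*sqrt(2))*(sqrt(2)*q + sqrt(2))^2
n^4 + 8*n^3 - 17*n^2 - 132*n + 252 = (n - 3)*(n - 2)*(n + 6)*(n + 7)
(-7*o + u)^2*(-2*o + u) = -98*o^3 + 77*o^2*u - 16*o*u^2 + u^3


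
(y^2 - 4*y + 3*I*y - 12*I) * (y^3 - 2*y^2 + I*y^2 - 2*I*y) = y^5 - 6*y^4 + 4*I*y^4 + 5*y^3 - 24*I*y^3 + 18*y^2 + 32*I*y^2 - 24*y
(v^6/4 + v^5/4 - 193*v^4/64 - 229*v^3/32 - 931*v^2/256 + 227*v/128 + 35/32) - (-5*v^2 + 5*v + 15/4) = v^6/4 + v^5/4 - 193*v^4/64 - 229*v^3/32 + 349*v^2/256 - 413*v/128 - 85/32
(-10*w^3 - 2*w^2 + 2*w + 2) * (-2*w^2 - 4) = 20*w^5 + 4*w^4 + 36*w^3 + 4*w^2 - 8*w - 8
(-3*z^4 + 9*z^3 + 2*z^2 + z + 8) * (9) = -27*z^4 + 81*z^3 + 18*z^2 + 9*z + 72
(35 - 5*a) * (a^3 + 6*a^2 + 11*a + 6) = -5*a^4 + 5*a^3 + 155*a^2 + 355*a + 210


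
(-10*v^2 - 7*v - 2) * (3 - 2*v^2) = 20*v^4 + 14*v^3 - 26*v^2 - 21*v - 6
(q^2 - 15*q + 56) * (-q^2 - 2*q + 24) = -q^4 + 13*q^3 - 2*q^2 - 472*q + 1344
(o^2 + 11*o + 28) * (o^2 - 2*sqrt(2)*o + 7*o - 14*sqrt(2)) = o^4 - 2*sqrt(2)*o^3 + 18*o^3 - 36*sqrt(2)*o^2 + 105*o^2 - 210*sqrt(2)*o + 196*o - 392*sqrt(2)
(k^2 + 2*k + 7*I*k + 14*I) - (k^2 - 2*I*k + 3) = 2*k + 9*I*k - 3 + 14*I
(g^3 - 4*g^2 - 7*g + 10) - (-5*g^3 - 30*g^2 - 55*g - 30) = 6*g^3 + 26*g^2 + 48*g + 40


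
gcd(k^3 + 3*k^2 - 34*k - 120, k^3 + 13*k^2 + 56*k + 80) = k^2 + 9*k + 20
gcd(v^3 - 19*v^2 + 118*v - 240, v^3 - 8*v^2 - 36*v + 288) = v^2 - 14*v + 48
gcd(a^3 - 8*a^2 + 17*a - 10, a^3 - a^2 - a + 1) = a - 1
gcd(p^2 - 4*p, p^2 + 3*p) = p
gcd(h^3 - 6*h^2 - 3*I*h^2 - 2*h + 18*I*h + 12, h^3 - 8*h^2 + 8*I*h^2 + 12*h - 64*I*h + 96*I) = h - 6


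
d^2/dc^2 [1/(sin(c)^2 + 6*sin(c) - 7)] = -(4*sin(c)^3 + 22*sin(c)^2 + 80*sin(c) + 86)/((sin(c) - 1)^2*(sin(c) + 7)^3)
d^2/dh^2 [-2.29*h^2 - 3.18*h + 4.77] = -4.58000000000000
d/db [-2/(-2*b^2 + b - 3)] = 2*(1 - 4*b)/(2*b^2 - b + 3)^2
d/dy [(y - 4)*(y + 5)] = 2*y + 1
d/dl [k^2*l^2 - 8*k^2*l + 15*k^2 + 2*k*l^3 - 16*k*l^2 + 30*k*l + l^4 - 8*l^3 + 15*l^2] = 2*k^2*l - 8*k^2 + 6*k*l^2 - 32*k*l + 30*k + 4*l^3 - 24*l^2 + 30*l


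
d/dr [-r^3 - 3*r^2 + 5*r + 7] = -3*r^2 - 6*r + 5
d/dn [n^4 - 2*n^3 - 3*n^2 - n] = 4*n^3 - 6*n^2 - 6*n - 1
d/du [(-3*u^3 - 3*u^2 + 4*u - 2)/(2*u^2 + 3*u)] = (-6*u^4 - 18*u^3 - 17*u^2 + 8*u + 6)/(u^2*(4*u^2 + 12*u + 9))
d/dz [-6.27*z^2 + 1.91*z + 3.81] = 1.91 - 12.54*z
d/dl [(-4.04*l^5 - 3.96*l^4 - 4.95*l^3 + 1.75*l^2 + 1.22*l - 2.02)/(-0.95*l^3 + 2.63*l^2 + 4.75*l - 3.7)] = (7.676*l^7 - 28.1136*l^6 - 97.5896*l^5 + 6.95399999999999*l^4 + 13.901*l^3 + 54.2919*l^2 - 2.3248*l + 5.081)/(0.9025*l^6 - 4.997*l^5 - 2.1081*l^4 + 32.015*l^3 + 3.1005*l^2 - 35.15*l + 13.69)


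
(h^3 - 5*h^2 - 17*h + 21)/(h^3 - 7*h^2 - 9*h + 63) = (h - 1)/(h - 3)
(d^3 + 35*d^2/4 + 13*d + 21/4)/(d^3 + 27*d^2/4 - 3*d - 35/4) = (4*d + 3)/(4*d - 5)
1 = 1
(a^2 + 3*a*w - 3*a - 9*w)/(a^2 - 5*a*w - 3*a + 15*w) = (-a - 3*w)/(-a + 5*w)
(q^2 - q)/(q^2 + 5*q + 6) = q*(q - 1)/(q^2 + 5*q + 6)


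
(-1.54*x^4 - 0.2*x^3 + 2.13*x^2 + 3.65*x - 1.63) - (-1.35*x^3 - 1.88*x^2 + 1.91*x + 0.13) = -1.54*x^4 + 1.15*x^3 + 4.01*x^2 + 1.74*x - 1.76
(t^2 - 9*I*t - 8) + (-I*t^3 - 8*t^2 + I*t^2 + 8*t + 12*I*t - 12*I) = -I*t^3 - 7*t^2 + I*t^2 + 8*t + 3*I*t - 8 - 12*I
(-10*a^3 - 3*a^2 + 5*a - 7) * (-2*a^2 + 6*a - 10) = 20*a^5 - 54*a^4 + 72*a^3 + 74*a^2 - 92*a + 70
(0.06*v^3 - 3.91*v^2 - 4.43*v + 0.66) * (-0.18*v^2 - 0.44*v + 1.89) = -0.0108*v^5 + 0.6774*v^4 + 2.6312*v^3 - 5.5595*v^2 - 8.6631*v + 1.2474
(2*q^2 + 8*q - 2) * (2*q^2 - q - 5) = 4*q^4 + 14*q^3 - 22*q^2 - 38*q + 10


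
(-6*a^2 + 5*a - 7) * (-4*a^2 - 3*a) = 24*a^4 - 2*a^3 + 13*a^2 + 21*a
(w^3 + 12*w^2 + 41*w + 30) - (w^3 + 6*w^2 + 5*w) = 6*w^2 + 36*w + 30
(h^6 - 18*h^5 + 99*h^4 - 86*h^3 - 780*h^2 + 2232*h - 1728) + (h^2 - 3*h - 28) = h^6 - 18*h^5 + 99*h^4 - 86*h^3 - 779*h^2 + 2229*h - 1756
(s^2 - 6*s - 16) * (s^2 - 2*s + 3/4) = s^4 - 8*s^3 - 13*s^2/4 + 55*s/2 - 12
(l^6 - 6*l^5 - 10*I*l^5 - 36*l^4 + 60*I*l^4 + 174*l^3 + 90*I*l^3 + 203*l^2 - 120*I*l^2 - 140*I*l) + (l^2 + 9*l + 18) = l^6 - 6*l^5 - 10*I*l^5 - 36*l^4 + 60*I*l^4 + 174*l^3 + 90*I*l^3 + 204*l^2 - 120*I*l^2 + 9*l - 140*I*l + 18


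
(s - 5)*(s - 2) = s^2 - 7*s + 10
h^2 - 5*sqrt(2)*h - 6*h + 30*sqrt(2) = (h - 6)*(h - 5*sqrt(2))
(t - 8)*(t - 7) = t^2 - 15*t + 56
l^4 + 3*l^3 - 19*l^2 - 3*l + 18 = (l - 3)*(l - 1)*(l + 1)*(l + 6)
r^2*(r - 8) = r^3 - 8*r^2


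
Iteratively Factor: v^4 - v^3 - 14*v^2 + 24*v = (v)*(v^3 - v^2 - 14*v + 24) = v*(v - 3)*(v^2 + 2*v - 8) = v*(v - 3)*(v + 4)*(v - 2)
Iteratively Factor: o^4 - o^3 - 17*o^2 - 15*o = (o - 5)*(o^3 + 4*o^2 + 3*o) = (o - 5)*(o + 1)*(o^2 + 3*o) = (o - 5)*(o + 1)*(o + 3)*(o)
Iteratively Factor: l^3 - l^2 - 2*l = (l + 1)*(l^2 - 2*l) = (l - 2)*(l + 1)*(l)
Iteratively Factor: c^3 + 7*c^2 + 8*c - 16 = (c + 4)*(c^2 + 3*c - 4) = (c + 4)^2*(c - 1)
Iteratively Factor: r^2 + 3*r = (r + 3)*(r)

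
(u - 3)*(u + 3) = u^2 - 9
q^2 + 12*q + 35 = (q + 5)*(q + 7)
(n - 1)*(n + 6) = n^2 + 5*n - 6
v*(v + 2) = v^2 + 2*v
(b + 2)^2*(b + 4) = b^3 + 8*b^2 + 20*b + 16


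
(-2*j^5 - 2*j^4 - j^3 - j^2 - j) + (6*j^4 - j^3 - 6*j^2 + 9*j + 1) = -2*j^5 + 4*j^4 - 2*j^3 - 7*j^2 + 8*j + 1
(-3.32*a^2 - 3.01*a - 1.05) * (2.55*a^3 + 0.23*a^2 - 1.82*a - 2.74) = -8.466*a^5 - 8.4391*a^4 + 2.6726*a^3 + 14.3335*a^2 + 10.1584*a + 2.877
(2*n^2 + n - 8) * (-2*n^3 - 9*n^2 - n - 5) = -4*n^5 - 20*n^4 + 5*n^3 + 61*n^2 + 3*n + 40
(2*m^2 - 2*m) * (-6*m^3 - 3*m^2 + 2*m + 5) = -12*m^5 + 6*m^4 + 10*m^3 + 6*m^2 - 10*m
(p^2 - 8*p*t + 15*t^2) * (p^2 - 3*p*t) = p^4 - 11*p^3*t + 39*p^2*t^2 - 45*p*t^3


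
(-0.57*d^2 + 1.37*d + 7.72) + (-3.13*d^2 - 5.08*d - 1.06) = -3.7*d^2 - 3.71*d + 6.66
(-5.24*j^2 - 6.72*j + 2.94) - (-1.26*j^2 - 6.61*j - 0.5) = -3.98*j^2 - 0.109999999999999*j + 3.44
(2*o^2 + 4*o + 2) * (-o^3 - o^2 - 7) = -2*o^5 - 6*o^4 - 6*o^3 - 16*o^2 - 28*o - 14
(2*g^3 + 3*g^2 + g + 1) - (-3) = 2*g^3 + 3*g^2 + g + 4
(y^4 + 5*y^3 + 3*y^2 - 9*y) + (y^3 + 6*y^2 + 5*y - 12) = y^4 + 6*y^3 + 9*y^2 - 4*y - 12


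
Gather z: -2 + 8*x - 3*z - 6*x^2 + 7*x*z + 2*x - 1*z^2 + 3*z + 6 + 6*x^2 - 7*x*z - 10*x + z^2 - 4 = 0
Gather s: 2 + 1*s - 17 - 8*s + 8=-7*s - 7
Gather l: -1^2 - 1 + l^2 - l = l^2 - l - 2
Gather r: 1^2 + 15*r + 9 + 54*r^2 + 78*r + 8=54*r^2 + 93*r + 18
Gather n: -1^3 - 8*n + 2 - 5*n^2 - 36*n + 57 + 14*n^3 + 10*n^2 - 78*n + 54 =14*n^3 + 5*n^2 - 122*n + 112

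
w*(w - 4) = w^2 - 4*w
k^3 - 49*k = k*(k - 7)*(k + 7)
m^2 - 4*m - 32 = (m - 8)*(m + 4)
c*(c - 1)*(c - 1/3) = c^3 - 4*c^2/3 + c/3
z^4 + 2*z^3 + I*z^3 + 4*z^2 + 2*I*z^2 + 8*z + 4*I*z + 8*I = (z + 2)*(z - 2*I)*(z + I)*(z + 2*I)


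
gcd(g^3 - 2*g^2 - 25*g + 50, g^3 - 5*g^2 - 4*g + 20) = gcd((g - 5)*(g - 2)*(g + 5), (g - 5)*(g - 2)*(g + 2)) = g^2 - 7*g + 10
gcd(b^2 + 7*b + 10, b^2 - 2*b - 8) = b + 2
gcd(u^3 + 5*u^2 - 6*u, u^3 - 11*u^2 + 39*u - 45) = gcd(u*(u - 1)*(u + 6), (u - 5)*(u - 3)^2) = 1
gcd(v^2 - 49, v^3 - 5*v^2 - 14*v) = v - 7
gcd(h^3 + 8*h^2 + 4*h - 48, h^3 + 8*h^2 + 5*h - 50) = h - 2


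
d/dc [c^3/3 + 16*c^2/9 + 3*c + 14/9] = c^2 + 32*c/9 + 3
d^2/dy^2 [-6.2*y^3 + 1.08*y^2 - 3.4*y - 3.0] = 2.16 - 37.2*y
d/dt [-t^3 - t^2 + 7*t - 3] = -3*t^2 - 2*t + 7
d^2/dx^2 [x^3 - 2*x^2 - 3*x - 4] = 6*x - 4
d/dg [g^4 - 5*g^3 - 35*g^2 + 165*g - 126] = 4*g^3 - 15*g^2 - 70*g + 165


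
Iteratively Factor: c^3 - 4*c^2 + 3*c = (c)*(c^2 - 4*c + 3) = c*(c - 3)*(c - 1)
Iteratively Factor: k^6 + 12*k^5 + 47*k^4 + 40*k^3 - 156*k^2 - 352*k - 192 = (k + 1)*(k^5 + 11*k^4 + 36*k^3 + 4*k^2 - 160*k - 192) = (k + 1)*(k + 4)*(k^4 + 7*k^3 + 8*k^2 - 28*k - 48) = (k + 1)*(k + 3)*(k + 4)*(k^3 + 4*k^2 - 4*k - 16) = (k - 2)*(k + 1)*(k + 3)*(k + 4)*(k^2 + 6*k + 8) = (k - 2)*(k + 1)*(k + 3)*(k + 4)^2*(k + 2)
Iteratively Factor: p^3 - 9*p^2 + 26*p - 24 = (p - 3)*(p^2 - 6*p + 8) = (p - 4)*(p - 3)*(p - 2)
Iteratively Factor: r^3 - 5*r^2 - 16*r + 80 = (r - 4)*(r^2 - r - 20) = (r - 5)*(r - 4)*(r + 4)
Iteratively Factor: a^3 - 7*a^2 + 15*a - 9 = (a - 1)*(a^2 - 6*a + 9) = (a - 3)*(a - 1)*(a - 3)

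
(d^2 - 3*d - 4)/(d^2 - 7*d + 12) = (d + 1)/(d - 3)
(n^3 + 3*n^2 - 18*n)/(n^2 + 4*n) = (n^2 + 3*n - 18)/(n + 4)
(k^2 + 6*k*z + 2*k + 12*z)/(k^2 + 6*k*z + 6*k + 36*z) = (k + 2)/(k + 6)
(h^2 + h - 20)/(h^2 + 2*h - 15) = (h - 4)/(h - 3)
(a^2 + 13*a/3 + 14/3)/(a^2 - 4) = (a + 7/3)/(a - 2)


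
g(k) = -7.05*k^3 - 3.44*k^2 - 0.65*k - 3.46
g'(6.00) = -803.33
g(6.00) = -1654.00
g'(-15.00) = -4656.20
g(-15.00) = 23026.04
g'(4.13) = -389.82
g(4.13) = -561.46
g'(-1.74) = -52.71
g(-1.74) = 24.40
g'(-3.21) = -196.50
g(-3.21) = 196.37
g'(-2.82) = -149.44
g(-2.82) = 129.12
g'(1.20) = -39.36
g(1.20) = -21.38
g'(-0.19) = -0.11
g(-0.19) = -3.41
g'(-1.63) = -45.63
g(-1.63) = 18.99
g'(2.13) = -111.26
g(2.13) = -88.58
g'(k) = -21.15*k^2 - 6.88*k - 0.65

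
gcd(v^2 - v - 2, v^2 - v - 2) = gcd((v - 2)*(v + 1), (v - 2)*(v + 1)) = v^2 - v - 2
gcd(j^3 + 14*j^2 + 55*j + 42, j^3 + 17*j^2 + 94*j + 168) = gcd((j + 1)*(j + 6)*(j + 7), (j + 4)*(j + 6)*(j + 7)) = j^2 + 13*j + 42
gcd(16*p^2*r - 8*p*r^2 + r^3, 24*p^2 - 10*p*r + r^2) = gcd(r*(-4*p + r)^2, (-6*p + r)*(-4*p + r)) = 4*p - r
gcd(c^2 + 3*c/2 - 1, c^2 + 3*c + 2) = c + 2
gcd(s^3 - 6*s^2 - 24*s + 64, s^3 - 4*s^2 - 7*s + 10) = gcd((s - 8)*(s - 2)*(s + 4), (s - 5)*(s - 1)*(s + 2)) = 1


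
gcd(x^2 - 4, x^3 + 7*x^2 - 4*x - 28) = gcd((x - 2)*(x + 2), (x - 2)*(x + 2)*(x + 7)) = x^2 - 4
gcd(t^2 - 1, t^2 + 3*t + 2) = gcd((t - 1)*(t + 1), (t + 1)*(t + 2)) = t + 1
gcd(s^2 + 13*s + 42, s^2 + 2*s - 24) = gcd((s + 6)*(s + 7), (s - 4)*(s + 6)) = s + 6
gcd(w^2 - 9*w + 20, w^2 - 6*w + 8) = w - 4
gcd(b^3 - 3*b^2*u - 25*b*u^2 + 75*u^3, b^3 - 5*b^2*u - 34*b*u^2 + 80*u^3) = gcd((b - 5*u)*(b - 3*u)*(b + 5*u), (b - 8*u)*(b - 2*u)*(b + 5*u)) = b + 5*u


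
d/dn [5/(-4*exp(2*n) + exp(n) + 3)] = (40*exp(n) - 5)*exp(n)/(-4*exp(2*n) + exp(n) + 3)^2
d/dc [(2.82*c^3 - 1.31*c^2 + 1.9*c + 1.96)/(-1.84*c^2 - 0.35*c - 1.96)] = (-5.1888*c^4 - 1.974*c^3 - 12.6271*c^2 + 12.348*c - 3.038)/(3.3856*c^4 + 1.288*c^3 + 7.3353*c^2 + 1.372*c + 3.8416)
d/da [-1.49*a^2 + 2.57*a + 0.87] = 2.57 - 2.98*a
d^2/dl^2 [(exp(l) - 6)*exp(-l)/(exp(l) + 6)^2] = 2*(2*exp(3*l) - 33*exp(2*l) - 72*exp(l) - 108)*exp(-l)/(exp(4*l) + 24*exp(3*l) + 216*exp(2*l) + 864*exp(l) + 1296)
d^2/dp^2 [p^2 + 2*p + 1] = 2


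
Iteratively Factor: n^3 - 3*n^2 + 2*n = (n - 2)*(n^2 - n) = (n - 2)*(n - 1)*(n)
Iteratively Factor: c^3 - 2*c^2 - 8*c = (c - 4)*(c^2 + 2*c) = (c - 4)*(c + 2)*(c)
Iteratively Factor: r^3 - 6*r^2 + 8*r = (r - 2)*(r^2 - 4*r) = (r - 4)*(r - 2)*(r)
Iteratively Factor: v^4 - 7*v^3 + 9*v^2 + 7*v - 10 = (v - 2)*(v^3 - 5*v^2 - v + 5) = (v - 5)*(v - 2)*(v^2 - 1) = (v - 5)*(v - 2)*(v - 1)*(v + 1)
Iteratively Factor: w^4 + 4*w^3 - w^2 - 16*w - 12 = (w - 2)*(w^3 + 6*w^2 + 11*w + 6) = (w - 2)*(w + 3)*(w^2 + 3*w + 2) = (w - 2)*(w + 1)*(w + 3)*(w + 2)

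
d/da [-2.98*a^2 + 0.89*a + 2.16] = 0.89 - 5.96*a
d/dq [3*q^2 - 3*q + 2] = 6*q - 3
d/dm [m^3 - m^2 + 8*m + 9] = 3*m^2 - 2*m + 8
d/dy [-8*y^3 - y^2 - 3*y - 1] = -24*y^2 - 2*y - 3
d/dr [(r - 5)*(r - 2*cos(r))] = r + (r - 5)*(2*sin(r) + 1) - 2*cos(r)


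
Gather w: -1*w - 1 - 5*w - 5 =-6*w - 6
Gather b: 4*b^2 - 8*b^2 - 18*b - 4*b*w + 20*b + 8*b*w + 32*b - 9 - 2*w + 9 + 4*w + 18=-4*b^2 + b*(4*w + 34) + 2*w + 18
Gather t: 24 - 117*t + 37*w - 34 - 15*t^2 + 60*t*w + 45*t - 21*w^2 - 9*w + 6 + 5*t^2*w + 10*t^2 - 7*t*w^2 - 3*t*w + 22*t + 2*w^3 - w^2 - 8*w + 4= t^2*(5*w - 5) + t*(-7*w^2 + 57*w - 50) + 2*w^3 - 22*w^2 + 20*w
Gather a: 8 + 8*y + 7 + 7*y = 15*y + 15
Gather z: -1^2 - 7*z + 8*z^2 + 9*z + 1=8*z^2 + 2*z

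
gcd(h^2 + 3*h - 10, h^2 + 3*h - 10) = h^2 + 3*h - 10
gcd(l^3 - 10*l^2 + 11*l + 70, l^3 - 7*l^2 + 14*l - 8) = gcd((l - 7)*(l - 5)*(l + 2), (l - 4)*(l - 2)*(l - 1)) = 1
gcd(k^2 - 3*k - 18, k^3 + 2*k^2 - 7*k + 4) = 1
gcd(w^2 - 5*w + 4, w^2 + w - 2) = w - 1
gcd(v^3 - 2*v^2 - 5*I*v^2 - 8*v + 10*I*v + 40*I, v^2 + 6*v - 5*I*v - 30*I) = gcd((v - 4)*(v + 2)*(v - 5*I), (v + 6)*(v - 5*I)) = v - 5*I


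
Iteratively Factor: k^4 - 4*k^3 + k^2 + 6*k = (k - 2)*(k^3 - 2*k^2 - 3*k) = (k - 2)*(k + 1)*(k^2 - 3*k) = (k - 3)*(k - 2)*(k + 1)*(k)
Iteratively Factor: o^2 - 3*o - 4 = (o + 1)*(o - 4)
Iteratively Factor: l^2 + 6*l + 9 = (l + 3)*(l + 3)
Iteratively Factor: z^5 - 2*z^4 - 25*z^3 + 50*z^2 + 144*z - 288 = (z - 3)*(z^4 + z^3 - 22*z^2 - 16*z + 96) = (z - 4)*(z - 3)*(z^3 + 5*z^2 - 2*z - 24) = (z - 4)*(z - 3)*(z + 3)*(z^2 + 2*z - 8) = (z - 4)*(z - 3)*(z + 3)*(z + 4)*(z - 2)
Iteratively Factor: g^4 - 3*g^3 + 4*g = (g + 1)*(g^3 - 4*g^2 + 4*g) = g*(g + 1)*(g^2 - 4*g + 4) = g*(g - 2)*(g + 1)*(g - 2)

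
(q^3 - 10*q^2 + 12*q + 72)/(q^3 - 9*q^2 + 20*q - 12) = (q^2 - 4*q - 12)/(q^2 - 3*q + 2)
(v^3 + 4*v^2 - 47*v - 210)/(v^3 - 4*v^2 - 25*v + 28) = (v^2 + 11*v + 30)/(v^2 + 3*v - 4)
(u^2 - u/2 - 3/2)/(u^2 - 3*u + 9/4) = 2*(u + 1)/(2*u - 3)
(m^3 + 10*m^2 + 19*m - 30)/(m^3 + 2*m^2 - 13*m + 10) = (m + 6)/(m - 2)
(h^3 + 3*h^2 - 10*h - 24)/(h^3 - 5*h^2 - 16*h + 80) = (h^2 - h - 6)/(h^2 - 9*h + 20)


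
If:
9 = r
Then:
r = 9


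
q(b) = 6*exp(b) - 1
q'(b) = 6*exp(b)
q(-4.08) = -0.90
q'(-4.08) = 0.10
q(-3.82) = -0.87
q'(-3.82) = 0.13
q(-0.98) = 1.25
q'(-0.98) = 2.25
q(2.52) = 73.57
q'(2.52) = 74.57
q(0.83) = 12.76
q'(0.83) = 13.76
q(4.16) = 383.43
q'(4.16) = 384.43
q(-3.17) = -0.75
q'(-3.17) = 0.25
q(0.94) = 14.36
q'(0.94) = 15.36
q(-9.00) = -1.00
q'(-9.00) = 0.00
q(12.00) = 976527.75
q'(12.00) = 976528.75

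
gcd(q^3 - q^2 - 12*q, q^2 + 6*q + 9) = q + 3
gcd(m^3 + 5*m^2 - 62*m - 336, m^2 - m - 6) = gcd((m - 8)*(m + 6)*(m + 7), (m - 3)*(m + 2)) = 1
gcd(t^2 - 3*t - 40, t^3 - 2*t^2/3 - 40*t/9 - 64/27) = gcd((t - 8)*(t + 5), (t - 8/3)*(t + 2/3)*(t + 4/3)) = 1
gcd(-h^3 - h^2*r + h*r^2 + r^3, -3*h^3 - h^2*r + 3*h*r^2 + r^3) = -h^2 + r^2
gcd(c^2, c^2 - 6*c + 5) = 1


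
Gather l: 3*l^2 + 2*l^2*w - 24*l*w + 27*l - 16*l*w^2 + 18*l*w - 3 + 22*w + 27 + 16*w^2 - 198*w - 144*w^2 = l^2*(2*w + 3) + l*(-16*w^2 - 6*w + 27) - 128*w^2 - 176*w + 24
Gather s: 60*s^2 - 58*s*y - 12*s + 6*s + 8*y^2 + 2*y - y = 60*s^2 + s*(-58*y - 6) + 8*y^2 + y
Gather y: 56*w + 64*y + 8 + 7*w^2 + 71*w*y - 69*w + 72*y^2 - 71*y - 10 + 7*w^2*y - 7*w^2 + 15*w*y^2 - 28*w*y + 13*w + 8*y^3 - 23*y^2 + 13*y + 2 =8*y^3 + y^2*(15*w + 49) + y*(7*w^2 + 43*w + 6)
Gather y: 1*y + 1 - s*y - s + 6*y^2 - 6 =-s + 6*y^2 + y*(1 - s) - 5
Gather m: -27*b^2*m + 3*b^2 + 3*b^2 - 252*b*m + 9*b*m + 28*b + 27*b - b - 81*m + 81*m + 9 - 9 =6*b^2 + 54*b + m*(-27*b^2 - 243*b)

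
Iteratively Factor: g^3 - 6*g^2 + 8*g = (g - 2)*(g^2 - 4*g) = g*(g - 2)*(g - 4)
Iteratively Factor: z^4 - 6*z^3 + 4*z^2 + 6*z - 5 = (z - 1)*(z^3 - 5*z^2 - z + 5) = (z - 5)*(z - 1)*(z^2 - 1) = (z - 5)*(z - 1)^2*(z + 1)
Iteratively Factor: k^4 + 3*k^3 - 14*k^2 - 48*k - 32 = (k + 4)*(k^3 - k^2 - 10*k - 8) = (k - 4)*(k + 4)*(k^2 + 3*k + 2) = (k - 4)*(k + 1)*(k + 4)*(k + 2)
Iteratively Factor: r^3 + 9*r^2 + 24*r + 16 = (r + 1)*(r^2 + 8*r + 16) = (r + 1)*(r + 4)*(r + 4)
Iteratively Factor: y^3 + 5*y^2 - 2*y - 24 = (y - 2)*(y^2 + 7*y + 12) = (y - 2)*(y + 3)*(y + 4)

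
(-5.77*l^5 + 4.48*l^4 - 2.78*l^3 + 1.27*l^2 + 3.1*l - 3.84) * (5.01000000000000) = -28.9077*l^5 + 22.4448*l^4 - 13.9278*l^3 + 6.3627*l^2 + 15.531*l - 19.2384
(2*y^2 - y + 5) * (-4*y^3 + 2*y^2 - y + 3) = -8*y^5 + 8*y^4 - 24*y^3 + 17*y^2 - 8*y + 15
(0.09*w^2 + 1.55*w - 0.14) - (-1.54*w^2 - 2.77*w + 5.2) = 1.63*w^2 + 4.32*w - 5.34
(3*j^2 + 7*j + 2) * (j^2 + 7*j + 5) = 3*j^4 + 28*j^3 + 66*j^2 + 49*j + 10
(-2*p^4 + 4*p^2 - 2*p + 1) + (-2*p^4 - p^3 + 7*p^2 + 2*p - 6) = -4*p^4 - p^3 + 11*p^2 - 5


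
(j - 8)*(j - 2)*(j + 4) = j^3 - 6*j^2 - 24*j + 64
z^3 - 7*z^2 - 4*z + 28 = (z - 7)*(z - 2)*(z + 2)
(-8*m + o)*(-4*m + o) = 32*m^2 - 12*m*o + o^2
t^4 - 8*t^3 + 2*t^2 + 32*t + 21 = (t - 7)*(t - 3)*(t + 1)^2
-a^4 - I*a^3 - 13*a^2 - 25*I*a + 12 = (a - 4*I)*(a + 3*I)*(-I*a + 1)^2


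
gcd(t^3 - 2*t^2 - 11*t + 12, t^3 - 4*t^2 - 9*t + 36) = t^2 - t - 12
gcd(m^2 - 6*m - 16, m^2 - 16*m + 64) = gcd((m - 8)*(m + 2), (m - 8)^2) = m - 8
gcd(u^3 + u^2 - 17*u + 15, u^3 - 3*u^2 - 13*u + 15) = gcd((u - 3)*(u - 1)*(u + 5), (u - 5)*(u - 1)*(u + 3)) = u - 1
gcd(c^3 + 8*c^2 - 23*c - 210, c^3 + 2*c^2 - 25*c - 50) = c - 5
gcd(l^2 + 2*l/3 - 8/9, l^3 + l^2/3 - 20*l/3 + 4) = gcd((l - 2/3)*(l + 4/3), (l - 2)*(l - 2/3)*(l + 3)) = l - 2/3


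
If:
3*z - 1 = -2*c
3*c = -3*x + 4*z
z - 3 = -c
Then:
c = 8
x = -44/3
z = -5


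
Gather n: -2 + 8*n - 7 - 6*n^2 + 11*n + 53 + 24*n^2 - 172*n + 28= 18*n^2 - 153*n + 72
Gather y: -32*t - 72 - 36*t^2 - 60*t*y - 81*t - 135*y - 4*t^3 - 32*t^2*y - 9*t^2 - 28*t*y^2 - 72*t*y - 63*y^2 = -4*t^3 - 45*t^2 - 113*t + y^2*(-28*t - 63) + y*(-32*t^2 - 132*t - 135) - 72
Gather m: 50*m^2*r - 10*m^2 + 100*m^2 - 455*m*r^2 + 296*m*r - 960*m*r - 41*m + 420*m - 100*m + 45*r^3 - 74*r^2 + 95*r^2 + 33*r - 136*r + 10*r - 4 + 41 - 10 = m^2*(50*r + 90) + m*(-455*r^2 - 664*r + 279) + 45*r^3 + 21*r^2 - 93*r + 27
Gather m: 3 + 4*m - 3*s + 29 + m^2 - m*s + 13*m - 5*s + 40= m^2 + m*(17 - s) - 8*s + 72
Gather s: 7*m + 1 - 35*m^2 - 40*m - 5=-35*m^2 - 33*m - 4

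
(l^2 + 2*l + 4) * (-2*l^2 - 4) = -2*l^4 - 4*l^3 - 12*l^2 - 8*l - 16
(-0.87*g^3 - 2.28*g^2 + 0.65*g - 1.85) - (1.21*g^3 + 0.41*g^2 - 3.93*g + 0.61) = -2.08*g^3 - 2.69*g^2 + 4.58*g - 2.46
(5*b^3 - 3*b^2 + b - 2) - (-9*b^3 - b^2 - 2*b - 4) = 14*b^3 - 2*b^2 + 3*b + 2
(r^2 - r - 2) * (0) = 0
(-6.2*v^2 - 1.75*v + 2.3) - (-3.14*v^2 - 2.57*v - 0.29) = -3.06*v^2 + 0.82*v + 2.59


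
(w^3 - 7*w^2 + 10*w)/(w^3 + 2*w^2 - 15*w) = (w^2 - 7*w + 10)/(w^2 + 2*w - 15)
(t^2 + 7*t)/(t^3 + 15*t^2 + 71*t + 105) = t/(t^2 + 8*t + 15)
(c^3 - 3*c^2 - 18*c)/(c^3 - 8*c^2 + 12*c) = (c + 3)/(c - 2)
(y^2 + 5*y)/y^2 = (y + 5)/y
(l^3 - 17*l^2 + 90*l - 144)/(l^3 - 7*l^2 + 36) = (l - 8)/(l + 2)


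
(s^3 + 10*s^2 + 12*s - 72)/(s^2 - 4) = (s^2 + 12*s + 36)/(s + 2)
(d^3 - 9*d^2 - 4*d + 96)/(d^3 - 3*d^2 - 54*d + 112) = (d^2 - d - 12)/(d^2 + 5*d - 14)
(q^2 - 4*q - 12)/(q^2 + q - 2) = (q - 6)/(q - 1)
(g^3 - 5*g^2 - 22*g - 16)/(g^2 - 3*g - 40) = (g^2 + 3*g + 2)/(g + 5)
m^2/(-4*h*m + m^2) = -m/(4*h - m)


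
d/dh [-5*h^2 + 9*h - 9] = 9 - 10*h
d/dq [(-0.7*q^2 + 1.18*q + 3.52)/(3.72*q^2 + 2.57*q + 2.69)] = (-6.1886*q^2 - 29.9548*q - 5.8722)/(13.8384*q^4 + 19.1208*q^3 + 26.6185*q^2 + 13.8266*q + 7.2361)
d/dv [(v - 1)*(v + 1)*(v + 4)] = 3*v^2 + 8*v - 1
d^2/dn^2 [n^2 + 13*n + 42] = 2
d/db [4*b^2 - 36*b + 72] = 8*b - 36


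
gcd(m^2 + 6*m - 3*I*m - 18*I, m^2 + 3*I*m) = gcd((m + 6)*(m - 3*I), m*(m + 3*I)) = 1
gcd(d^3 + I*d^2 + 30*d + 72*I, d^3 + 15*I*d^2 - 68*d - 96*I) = d^2 + 7*I*d - 12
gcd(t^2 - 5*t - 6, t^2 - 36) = t - 6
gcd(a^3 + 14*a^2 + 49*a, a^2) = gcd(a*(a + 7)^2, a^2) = a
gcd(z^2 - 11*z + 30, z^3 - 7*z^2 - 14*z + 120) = z^2 - 11*z + 30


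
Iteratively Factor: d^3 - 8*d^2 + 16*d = (d)*(d^2 - 8*d + 16) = d*(d - 4)*(d - 4)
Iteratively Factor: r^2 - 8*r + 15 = (r - 3)*(r - 5)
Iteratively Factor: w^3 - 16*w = (w - 4)*(w^2 + 4*w) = (w - 4)*(w + 4)*(w)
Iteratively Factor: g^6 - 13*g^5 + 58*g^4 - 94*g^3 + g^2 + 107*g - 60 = (g - 1)*(g^5 - 12*g^4 + 46*g^3 - 48*g^2 - 47*g + 60) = (g - 5)*(g - 1)*(g^4 - 7*g^3 + 11*g^2 + 7*g - 12) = (g - 5)*(g - 4)*(g - 1)*(g^3 - 3*g^2 - g + 3) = (g - 5)*(g - 4)*(g - 1)*(g + 1)*(g^2 - 4*g + 3) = (g - 5)*(g - 4)*(g - 3)*(g - 1)*(g + 1)*(g - 1)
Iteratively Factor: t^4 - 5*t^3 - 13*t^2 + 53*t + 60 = (t - 4)*(t^3 - t^2 - 17*t - 15) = (t - 4)*(t + 1)*(t^2 - 2*t - 15) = (t - 5)*(t - 4)*(t + 1)*(t + 3)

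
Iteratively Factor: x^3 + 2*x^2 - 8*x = (x - 2)*(x^2 + 4*x) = (x - 2)*(x + 4)*(x)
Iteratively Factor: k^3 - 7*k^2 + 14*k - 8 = (k - 4)*(k^2 - 3*k + 2) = (k - 4)*(k - 1)*(k - 2)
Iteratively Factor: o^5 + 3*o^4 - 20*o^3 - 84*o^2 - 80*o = (o)*(o^4 + 3*o^3 - 20*o^2 - 84*o - 80) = o*(o - 5)*(o^3 + 8*o^2 + 20*o + 16) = o*(o - 5)*(o + 2)*(o^2 + 6*o + 8) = o*(o - 5)*(o + 2)^2*(o + 4)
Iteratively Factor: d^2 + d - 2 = (d + 2)*(d - 1)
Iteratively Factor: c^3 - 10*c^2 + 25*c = (c)*(c^2 - 10*c + 25) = c*(c - 5)*(c - 5)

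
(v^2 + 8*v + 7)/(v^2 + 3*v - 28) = (v + 1)/(v - 4)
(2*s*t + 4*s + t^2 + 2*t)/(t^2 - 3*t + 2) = (2*s*t + 4*s + t^2 + 2*t)/(t^2 - 3*t + 2)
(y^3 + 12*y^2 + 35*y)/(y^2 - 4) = y*(y^2 + 12*y + 35)/(y^2 - 4)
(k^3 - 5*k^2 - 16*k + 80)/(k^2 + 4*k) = k - 9 + 20/k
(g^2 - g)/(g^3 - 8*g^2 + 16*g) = (g - 1)/(g^2 - 8*g + 16)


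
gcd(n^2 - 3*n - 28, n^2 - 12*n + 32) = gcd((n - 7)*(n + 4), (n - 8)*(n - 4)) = 1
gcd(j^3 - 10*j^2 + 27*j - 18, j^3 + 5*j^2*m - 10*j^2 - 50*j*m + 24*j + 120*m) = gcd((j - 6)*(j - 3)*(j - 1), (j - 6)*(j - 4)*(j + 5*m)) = j - 6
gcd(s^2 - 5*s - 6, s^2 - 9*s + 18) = s - 6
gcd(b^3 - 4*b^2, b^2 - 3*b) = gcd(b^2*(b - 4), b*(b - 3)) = b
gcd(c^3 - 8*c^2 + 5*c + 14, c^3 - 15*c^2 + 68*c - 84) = c^2 - 9*c + 14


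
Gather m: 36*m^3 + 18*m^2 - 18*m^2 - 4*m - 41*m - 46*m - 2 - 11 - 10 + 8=36*m^3 - 91*m - 15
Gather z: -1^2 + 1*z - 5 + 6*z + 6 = 7*z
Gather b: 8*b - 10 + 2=8*b - 8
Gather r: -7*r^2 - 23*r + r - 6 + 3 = -7*r^2 - 22*r - 3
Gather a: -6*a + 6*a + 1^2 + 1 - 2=0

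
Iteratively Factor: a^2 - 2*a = (a - 2)*(a)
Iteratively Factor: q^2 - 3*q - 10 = (q + 2)*(q - 5)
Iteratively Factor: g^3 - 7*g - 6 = (g + 1)*(g^2 - g - 6) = (g - 3)*(g + 1)*(g + 2)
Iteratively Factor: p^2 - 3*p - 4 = (p + 1)*(p - 4)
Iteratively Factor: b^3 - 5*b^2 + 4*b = (b)*(b^2 - 5*b + 4) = b*(b - 1)*(b - 4)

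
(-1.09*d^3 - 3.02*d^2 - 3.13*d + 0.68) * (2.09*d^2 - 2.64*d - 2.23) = -2.2781*d^5 - 3.4342*d^4 + 3.8618*d^3 + 16.419*d^2 + 5.1847*d - 1.5164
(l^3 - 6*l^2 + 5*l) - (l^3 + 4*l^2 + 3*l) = -10*l^2 + 2*l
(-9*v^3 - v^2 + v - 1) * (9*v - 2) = -81*v^4 + 9*v^3 + 11*v^2 - 11*v + 2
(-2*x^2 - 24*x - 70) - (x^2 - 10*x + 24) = -3*x^2 - 14*x - 94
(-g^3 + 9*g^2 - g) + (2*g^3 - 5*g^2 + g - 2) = g^3 + 4*g^2 - 2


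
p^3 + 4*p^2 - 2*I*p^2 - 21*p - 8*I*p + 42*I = (p - 3)*(p + 7)*(p - 2*I)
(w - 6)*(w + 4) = w^2 - 2*w - 24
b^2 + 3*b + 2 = (b + 1)*(b + 2)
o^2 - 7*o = o*(o - 7)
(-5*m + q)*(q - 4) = -5*m*q + 20*m + q^2 - 4*q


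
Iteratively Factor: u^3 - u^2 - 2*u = (u)*(u^2 - u - 2) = u*(u - 2)*(u + 1)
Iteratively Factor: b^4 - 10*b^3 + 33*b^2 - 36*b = (b)*(b^3 - 10*b^2 + 33*b - 36) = b*(b - 4)*(b^2 - 6*b + 9) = b*(b - 4)*(b - 3)*(b - 3)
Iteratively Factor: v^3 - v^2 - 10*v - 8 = (v - 4)*(v^2 + 3*v + 2) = (v - 4)*(v + 2)*(v + 1)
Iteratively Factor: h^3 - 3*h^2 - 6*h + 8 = (h - 4)*(h^2 + h - 2) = (h - 4)*(h - 1)*(h + 2)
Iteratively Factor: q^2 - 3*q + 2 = (q - 2)*(q - 1)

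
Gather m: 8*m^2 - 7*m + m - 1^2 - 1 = 8*m^2 - 6*m - 2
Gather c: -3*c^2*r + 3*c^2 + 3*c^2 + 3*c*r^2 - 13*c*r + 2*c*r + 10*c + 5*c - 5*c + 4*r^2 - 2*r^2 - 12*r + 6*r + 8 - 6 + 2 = c^2*(6 - 3*r) + c*(3*r^2 - 11*r + 10) + 2*r^2 - 6*r + 4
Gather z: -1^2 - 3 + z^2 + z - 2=z^2 + z - 6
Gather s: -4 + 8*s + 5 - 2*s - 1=6*s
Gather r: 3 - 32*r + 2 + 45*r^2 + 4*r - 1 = 45*r^2 - 28*r + 4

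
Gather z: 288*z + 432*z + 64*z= 784*z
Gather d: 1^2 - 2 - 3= -4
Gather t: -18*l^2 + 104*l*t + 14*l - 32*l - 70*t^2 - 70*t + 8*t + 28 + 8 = -18*l^2 - 18*l - 70*t^2 + t*(104*l - 62) + 36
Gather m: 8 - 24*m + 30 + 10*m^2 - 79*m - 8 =10*m^2 - 103*m + 30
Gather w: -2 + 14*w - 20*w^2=-20*w^2 + 14*w - 2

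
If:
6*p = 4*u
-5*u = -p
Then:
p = 0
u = 0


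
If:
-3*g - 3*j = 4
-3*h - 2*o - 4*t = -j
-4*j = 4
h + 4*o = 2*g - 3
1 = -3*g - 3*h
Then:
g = -1/3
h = 0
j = -1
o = -11/12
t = 5/24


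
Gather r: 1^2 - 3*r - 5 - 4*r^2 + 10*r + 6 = -4*r^2 + 7*r + 2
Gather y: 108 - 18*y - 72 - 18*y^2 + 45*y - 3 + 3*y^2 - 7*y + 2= -15*y^2 + 20*y + 35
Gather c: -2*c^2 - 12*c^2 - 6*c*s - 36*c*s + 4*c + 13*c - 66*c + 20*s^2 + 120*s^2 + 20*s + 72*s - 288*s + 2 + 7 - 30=-14*c^2 + c*(-42*s - 49) + 140*s^2 - 196*s - 21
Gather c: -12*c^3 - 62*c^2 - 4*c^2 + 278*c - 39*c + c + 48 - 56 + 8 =-12*c^3 - 66*c^2 + 240*c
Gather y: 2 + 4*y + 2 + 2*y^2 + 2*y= 2*y^2 + 6*y + 4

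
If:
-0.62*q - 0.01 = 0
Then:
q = -0.02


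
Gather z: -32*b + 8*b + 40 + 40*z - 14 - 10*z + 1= -24*b + 30*z + 27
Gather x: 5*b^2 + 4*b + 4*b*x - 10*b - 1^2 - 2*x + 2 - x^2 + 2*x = 5*b^2 + 4*b*x - 6*b - x^2 + 1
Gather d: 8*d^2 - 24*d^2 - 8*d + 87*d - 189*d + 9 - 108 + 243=-16*d^2 - 110*d + 144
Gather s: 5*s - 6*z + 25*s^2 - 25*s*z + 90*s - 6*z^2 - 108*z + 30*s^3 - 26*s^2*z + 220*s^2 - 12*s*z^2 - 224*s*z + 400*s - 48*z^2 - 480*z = 30*s^3 + s^2*(245 - 26*z) + s*(-12*z^2 - 249*z + 495) - 54*z^2 - 594*z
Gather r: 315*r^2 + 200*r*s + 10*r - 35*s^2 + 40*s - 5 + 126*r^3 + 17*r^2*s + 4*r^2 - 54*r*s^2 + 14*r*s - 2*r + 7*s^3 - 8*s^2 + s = 126*r^3 + r^2*(17*s + 319) + r*(-54*s^2 + 214*s + 8) + 7*s^3 - 43*s^2 + 41*s - 5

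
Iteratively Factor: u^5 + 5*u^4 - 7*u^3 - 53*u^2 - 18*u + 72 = (u - 3)*(u^4 + 8*u^3 + 17*u^2 - 2*u - 24) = (u - 3)*(u + 3)*(u^3 + 5*u^2 + 2*u - 8) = (u - 3)*(u + 2)*(u + 3)*(u^2 + 3*u - 4) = (u - 3)*(u - 1)*(u + 2)*(u + 3)*(u + 4)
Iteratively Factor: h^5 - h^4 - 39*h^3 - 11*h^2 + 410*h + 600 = (h - 5)*(h^4 + 4*h^3 - 19*h^2 - 106*h - 120) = (h - 5)*(h + 2)*(h^3 + 2*h^2 - 23*h - 60) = (h - 5)*(h + 2)*(h + 4)*(h^2 - 2*h - 15) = (h - 5)^2*(h + 2)*(h + 4)*(h + 3)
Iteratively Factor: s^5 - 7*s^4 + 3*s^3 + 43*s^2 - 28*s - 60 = (s - 5)*(s^4 - 2*s^3 - 7*s^2 + 8*s + 12) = (s - 5)*(s + 2)*(s^3 - 4*s^2 + s + 6) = (s - 5)*(s + 1)*(s + 2)*(s^2 - 5*s + 6) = (s - 5)*(s - 2)*(s + 1)*(s + 2)*(s - 3)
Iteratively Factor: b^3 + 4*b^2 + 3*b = (b + 1)*(b^2 + 3*b) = b*(b + 1)*(b + 3)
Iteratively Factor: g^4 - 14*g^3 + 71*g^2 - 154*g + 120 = (g - 5)*(g^3 - 9*g^2 + 26*g - 24) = (g - 5)*(g - 3)*(g^2 - 6*g + 8) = (g - 5)*(g - 3)*(g - 2)*(g - 4)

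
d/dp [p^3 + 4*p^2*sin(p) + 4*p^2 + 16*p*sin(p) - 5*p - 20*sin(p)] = 4*p^2*cos(p) + 3*p^2 + 8*p*sin(p) + 16*p*cos(p) + 8*p + 16*sin(p) - 20*cos(p) - 5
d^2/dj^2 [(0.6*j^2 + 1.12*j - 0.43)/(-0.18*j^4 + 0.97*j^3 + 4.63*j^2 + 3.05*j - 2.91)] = (-0.11664*j^8 + 0.193104*j^7 + 1.278312*j^6 - 6.92754*j^5 - 17.271624*j^4 - 6.46888799999999*j^3 - 26.203644*j^2 - 46.82454*j - 10.455652)/(0.005832*j^12 - 0.094284*j^11 + 0.0580499999999999*j^10 + 3.641255*j^9 + 1.984857*j^8 - 58.78791*j^7 - 182.753734*j^6 - 154.388844*j^5 + 114.160596*j^4 + 193.546594*j^3 - 36.411084*j^2 - 77.483115*j + 24.642171)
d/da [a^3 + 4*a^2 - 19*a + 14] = 3*a^2 + 8*a - 19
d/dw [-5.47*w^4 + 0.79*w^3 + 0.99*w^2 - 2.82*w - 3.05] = -21.88*w^3 + 2.37*w^2 + 1.98*w - 2.82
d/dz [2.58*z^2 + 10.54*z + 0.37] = 5.16*z + 10.54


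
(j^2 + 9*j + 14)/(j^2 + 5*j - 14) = (j + 2)/(j - 2)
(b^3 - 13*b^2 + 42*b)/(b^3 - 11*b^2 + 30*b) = (b - 7)/(b - 5)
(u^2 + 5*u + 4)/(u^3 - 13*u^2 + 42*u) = (u^2 + 5*u + 4)/(u*(u^2 - 13*u + 42))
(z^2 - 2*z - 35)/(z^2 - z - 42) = (z + 5)/(z + 6)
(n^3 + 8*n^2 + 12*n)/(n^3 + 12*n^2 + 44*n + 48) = n/(n + 4)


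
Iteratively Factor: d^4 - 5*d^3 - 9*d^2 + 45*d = (d + 3)*(d^3 - 8*d^2 + 15*d) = (d - 3)*(d + 3)*(d^2 - 5*d) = d*(d - 3)*(d + 3)*(d - 5)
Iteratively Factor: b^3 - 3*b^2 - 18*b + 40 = (b - 2)*(b^2 - b - 20) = (b - 2)*(b + 4)*(b - 5)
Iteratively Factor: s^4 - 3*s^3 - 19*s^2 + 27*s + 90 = (s + 3)*(s^3 - 6*s^2 - s + 30) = (s + 2)*(s + 3)*(s^2 - 8*s + 15) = (s - 3)*(s + 2)*(s + 3)*(s - 5)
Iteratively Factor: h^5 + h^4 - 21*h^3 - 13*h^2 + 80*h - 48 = (h + 3)*(h^4 - 2*h^3 - 15*h^2 + 32*h - 16) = (h - 4)*(h + 3)*(h^3 + 2*h^2 - 7*h + 4) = (h - 4)*(h - 1)*(h + 3)*(h^2 + 3*h - 4) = (h - 4)*(h - 1)^2*(h + 3)*(h + 4)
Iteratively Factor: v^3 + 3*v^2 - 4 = (v - 1)*(v^2 + 4*v + 4) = (v - 1)*(v + 2)*(v + 2)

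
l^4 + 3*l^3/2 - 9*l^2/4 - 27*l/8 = l*(l - 3/2)*(l + 3/2)^2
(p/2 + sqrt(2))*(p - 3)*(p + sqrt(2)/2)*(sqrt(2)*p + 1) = sqrt(2)*p^4/2 - 3*sqrt(2)*p^3/2 + 3*p^3 - 9*p^2 + 9*sqrt(2)*p^2/4 - 27*sqrt(2)*p/4 + p - 3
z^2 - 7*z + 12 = (z - 4)*(z - 3)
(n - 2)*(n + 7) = n^2 + 5*n - 14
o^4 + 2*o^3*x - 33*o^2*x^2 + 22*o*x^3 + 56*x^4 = (o - 4*x)*(o - 2*x)*(o + x)*(o + 7*x)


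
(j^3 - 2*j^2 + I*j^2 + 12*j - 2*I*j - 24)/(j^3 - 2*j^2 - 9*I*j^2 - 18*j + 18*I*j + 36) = (j + 4*I)/(j - 6*I)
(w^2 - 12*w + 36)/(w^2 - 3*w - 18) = (w - 6)/(w + 3)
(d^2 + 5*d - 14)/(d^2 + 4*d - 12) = (d + 7)/(d + 6)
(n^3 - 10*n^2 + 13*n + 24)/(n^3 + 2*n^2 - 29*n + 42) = (n^2 - 7*n - 8)/(n^2 + 5*n - 14)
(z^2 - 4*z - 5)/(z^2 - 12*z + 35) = (z + 1)/(z - 7)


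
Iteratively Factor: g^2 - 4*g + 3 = (g - 3)*(g - 1)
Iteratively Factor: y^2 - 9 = (y + 3)*(y - 3)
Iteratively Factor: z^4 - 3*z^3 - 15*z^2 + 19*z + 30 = (z + 3)*(z^3 - 6*z^2 + 3*z + 10) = (z - 5)*(z + 3)*(z^2 - z - 2) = (z - 5)*(z - 2)*(z + 3)*(z + 1)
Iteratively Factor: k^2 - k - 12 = (k + 3)*(k - 4)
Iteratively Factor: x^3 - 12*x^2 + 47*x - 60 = (x - 3)*(x^2 - 9*x + 20) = (x - 4)*(x - 3)*(x - 5)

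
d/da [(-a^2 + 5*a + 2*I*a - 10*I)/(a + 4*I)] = (-a^2 - 8*I*a - 8 + 30*I)/(a^2 + 8*I*a - 16)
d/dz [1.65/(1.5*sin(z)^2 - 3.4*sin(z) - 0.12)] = (5.61 - 4.95*sin(z))*cos(z)/(-1.5*sin(z)^2 + 3.4*sin(z) + 0.12)^2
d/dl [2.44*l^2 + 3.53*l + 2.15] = 4.88*l + 3.53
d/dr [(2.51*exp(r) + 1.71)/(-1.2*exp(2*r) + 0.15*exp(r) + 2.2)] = (3.012*exp(2*r) + 4.104*exp(r) + 5.2655)*exp(r)/(1.44*exp(4*r) - 0.36*exp(3*r) - 5.2575*exp(2*r) + 0.66*exp(r) + 4.84)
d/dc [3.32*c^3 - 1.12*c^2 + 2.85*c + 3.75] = 9.96*c^2 - 2.24*c + 2.85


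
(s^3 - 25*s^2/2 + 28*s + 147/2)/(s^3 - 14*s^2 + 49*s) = (s + 3/2)/s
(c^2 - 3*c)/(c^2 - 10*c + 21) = c/(c - 7)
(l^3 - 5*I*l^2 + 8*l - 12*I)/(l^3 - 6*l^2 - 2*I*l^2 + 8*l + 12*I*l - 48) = (l^2 - 7*I*l - 6)/(l^2 + l*(-6 - 4*I) + 24*I)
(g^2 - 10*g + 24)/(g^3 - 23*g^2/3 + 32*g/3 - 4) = 3*(g - 4)/(3*g^2 - 5*g + 2)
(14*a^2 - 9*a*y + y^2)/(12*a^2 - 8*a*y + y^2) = (-7*a + y)/(-6*a + y)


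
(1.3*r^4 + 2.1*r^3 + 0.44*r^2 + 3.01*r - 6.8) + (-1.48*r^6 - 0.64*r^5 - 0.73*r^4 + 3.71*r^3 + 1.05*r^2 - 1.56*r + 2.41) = -1.48*r^6 - 0.64*r^5 + 0.57*r^4 + 5.81*r^3 + 1.49*r^2 + 1.45*r - 4.39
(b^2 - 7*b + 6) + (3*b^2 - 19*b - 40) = 4*b^2 - 26*b - 34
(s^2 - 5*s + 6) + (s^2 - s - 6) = 2*s^2 - 6*s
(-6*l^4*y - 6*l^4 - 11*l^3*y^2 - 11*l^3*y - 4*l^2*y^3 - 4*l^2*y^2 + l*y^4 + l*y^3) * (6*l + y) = -36*l^5*y - 36*l^5 - 72*l^4*y^2 - 72*l^4*y - 35*l^3*y^3 - 35*l^3*y^2 + 2*l^2*y^4 + 2*l^2*y^3 + l*y^5 + l*y^4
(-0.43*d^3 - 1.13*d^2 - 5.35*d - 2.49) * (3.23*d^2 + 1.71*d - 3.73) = -1.3889*d^5 - 4.3852*d^4 - 17.6089*d^3 - 12.9763*d^2 + 15.6976*d + 9.2877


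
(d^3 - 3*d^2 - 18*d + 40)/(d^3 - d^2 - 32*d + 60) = (d + 4)/(d + 6)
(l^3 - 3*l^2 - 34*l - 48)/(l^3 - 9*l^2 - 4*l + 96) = (l + 2)/(l - 4)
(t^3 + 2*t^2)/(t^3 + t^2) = (t + 2)/(t + 1)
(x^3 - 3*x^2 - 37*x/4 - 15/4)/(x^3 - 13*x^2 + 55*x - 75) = (x^2 + 2*x + 3/4)/(x^2 - 8*x + 15)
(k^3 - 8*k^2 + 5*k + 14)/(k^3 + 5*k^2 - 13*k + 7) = (k^3 - 8*k^2 + 5*k + 14)/(k^3 + 5*k^2 - 13*k + 7)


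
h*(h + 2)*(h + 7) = h^3 + 9*h^2 + 14*h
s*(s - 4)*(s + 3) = s^3 - s^2 - 12*s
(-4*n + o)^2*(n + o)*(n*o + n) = 16*n^4*o + 16*n^4 + 8*n^3*o^2 + 8*n^3*o - 7*n^2*o^3 - 7*n^2*o^2 + n*o^4 + n*o^3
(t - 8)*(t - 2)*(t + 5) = t^3 - 5*t^2 - 34*t + 80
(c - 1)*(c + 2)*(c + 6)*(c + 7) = c^4 + 14*c^3 + 53*c^2 + 16*c - 84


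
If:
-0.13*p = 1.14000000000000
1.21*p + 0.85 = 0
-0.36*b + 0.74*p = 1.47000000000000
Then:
No Solution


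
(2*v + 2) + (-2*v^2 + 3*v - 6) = -2*v^2 + 5*v - 4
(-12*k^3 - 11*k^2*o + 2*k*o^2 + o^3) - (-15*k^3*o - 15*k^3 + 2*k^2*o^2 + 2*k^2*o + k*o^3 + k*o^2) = 15*k^3*o + 3*k^3 - 2*k^2*o^2 - 13*k^2*o - k*o^3 + k*o^2 + o^3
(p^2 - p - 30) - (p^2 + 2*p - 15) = -3*p - 15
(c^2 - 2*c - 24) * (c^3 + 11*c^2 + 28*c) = c^5 + 9*c^4 - 18*c^3 - 320*c^2 - 672*c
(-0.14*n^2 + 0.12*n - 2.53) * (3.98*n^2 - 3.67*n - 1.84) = -0.5572*n^4 + 0.9914*n^3 - 10.2522*n^2 + 9.0643*n + 4.6552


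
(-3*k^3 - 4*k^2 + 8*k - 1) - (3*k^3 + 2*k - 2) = -6*k^3 - 4*k^2 + 6*k + 1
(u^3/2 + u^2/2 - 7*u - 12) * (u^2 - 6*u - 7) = u^5/2 - 5*u^4/2 - 27*u^3/2 + 53*u^2/2 + 121*u + 84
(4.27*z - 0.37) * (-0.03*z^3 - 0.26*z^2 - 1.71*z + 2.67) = -0.1281*z^4 - 1.0991*z^3 - 7.2055*z^2 + 12.0336*z - 0.9879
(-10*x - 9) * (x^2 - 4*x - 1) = -10*x^3 + 31*x^2 + 46*x + 9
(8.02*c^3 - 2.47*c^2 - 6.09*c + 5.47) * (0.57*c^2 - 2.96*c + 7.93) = 4.5714*c^5 - 25.1471*c^4 + 67.4385*c^3 + 1.5572*c^2 - 64.4849*c + 43.3771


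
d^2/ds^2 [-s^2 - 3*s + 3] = -2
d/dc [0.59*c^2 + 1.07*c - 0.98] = 1.18*c + 1.07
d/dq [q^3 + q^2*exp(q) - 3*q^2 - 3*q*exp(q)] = q^2*exp(q) + 3*q^2 - q*exp(q) - 6*q - 3*exp(q)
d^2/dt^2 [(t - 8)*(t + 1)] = 2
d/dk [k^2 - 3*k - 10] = 2*k - 3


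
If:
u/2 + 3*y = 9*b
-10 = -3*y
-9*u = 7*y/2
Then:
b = 505/486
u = -35/27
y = 10/3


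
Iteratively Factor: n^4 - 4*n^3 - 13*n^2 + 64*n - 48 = (n + 4)*(n^3 - 8*n^2 + 19*n - 12) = (n - 4)*(n + 4)*(n^2 - 4*n + 3) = (n - 4)*(n - 3)*(n + 4)*(n - 1)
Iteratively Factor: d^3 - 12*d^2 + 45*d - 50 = (d - 2)*(d^2 - 10*d + 25) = (d - 5)*(d - 2)*(d - 5)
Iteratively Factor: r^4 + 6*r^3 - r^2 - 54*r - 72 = (r - 3)*(r^3 + 9*r^2 + 26*r + 24) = (r - 3)*(r + 3)*(r^2 + 6*r + 8) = (r - 3)*(r + 3)*(r + 4)*(r + 2)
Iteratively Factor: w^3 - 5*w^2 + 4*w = (w - 4)*(w^2 - w) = w*(w - 4)*(w - 1)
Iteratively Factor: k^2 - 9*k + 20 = (k - 4)*(k - 5)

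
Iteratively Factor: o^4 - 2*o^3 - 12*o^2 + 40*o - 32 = (o + 4)*(o^3 - 6*o^2 + 12*o - 8) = (o - 2)*(o + 4)*(o^2 - 4*o + 4) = (o - 2)^2*(o + 4)*(o - 2)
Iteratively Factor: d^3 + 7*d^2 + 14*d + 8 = (d + 1)*(d^2 + 6*d + 8) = (d + 1)*(d + 2)*(d + 4)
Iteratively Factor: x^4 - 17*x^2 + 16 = (x + 4)*(x^3 - 4*x^2 - x + 4) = (x - 4)*(x + 4)*(x^2 - 1) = (x - 4)*(x - 1)*(x + 4)*(x + 1)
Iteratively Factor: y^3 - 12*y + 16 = (y + 4)*(y^2 - 4*y + 4) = (y - 2)*(y + 4)*(y - 2)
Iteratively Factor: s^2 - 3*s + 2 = (s - 2)*(s - 1)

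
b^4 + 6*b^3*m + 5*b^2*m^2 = b^2*(b + m)*(b + 5*m)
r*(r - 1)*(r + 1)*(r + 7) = r^4 + 7*r^3 - r^2 - 7*r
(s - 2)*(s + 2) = s^2 - 4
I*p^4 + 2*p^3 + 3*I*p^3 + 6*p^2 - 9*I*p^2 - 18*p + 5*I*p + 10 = (p - 1)*(p + 5)*(p - 2*I)*(I*p - I)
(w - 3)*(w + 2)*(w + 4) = w^3 + 3*w^2 - 10*w - 24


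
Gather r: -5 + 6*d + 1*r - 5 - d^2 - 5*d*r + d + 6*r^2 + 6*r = -d^2 + 7*d + 6*r^2 + r*(7 - 5*d) - 10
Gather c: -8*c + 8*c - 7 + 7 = 0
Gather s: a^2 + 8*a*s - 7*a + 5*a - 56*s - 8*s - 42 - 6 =a^2 - 2*a + s*(8*a - 64) - 48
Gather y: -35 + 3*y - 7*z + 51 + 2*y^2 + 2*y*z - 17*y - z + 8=2*y^2 + y*(2*z - 14) - 8*z + 24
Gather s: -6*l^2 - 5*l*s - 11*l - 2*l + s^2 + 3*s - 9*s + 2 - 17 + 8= -6*l^2 - 13*l + s^2 + s*(-5*l - 6) - 7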